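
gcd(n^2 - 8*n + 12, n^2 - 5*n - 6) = n - 6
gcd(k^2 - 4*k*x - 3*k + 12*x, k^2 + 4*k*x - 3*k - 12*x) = k - 3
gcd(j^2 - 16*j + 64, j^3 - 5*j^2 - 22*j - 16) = j - 8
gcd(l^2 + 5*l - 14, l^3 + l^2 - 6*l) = l - 2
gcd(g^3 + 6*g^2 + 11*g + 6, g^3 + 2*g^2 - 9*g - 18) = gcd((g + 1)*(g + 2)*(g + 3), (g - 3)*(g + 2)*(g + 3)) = g^2 + 5*g + 6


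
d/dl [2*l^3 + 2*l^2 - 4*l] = 6*l^2 + 4*l - 4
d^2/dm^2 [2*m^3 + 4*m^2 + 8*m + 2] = 12*m + 8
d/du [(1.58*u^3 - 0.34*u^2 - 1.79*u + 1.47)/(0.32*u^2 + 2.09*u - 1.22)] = (0.5056*u^4 + 6.6044*u^3 - 5.9206*u^2 - 0.1112*u - 0.8885)/(0.1024*u^4 + 1.3376*u^3 + 3.5873*u^2 - 5.0996*u + 1.4884)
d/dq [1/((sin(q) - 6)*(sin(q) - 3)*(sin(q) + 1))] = (-3*sin(q)^2 + 16*sin(q) - 9)*cos(q)/((sin(q) - 6)^2*(sin(q) - 3)^2*(sin(q) + 1)^2)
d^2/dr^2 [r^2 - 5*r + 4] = 2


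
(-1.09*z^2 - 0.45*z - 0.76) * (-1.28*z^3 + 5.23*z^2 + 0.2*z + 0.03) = 1.3952*z^5 - 5.1247*z^4 - 1.5987*z^3 - 4.0975*z^2 - 0.1655*z - 0.0228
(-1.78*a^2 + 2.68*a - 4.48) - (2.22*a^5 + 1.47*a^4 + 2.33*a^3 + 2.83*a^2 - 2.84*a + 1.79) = -2.22*a^5 - 1.47*a^4 - 2.33*a^3 - 4.61*a^2 + 5.52*a - 6.27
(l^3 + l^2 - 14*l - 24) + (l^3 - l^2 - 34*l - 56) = 2*l^3 - 48*l - 80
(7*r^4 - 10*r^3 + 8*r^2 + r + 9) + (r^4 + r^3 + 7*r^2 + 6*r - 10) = 8*r^4 - 9*r^3 + 15*r^2 + 7*r - 1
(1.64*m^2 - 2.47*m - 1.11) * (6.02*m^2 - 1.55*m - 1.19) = 9.8728*m^4 - 17.4114*m^3 - 4.8053*m^2 + 4.6598*m + 1.3209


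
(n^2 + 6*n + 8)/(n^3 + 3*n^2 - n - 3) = (n^2 + 6*n + 8)/(n^3 + 3*n^2 - n - 3)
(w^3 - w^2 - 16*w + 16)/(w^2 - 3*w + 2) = (w^2 - 16)/(w - 2)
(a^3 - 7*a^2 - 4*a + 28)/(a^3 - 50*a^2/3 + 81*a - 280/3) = 3*(a^2 - 4)/(3*a^2 - 29*a + 40)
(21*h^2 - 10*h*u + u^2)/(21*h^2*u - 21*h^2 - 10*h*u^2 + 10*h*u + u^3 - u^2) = 1/(u - 1)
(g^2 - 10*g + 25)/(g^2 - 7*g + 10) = (g - 5)/(g - 2)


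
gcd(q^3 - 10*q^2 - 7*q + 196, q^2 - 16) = q + 4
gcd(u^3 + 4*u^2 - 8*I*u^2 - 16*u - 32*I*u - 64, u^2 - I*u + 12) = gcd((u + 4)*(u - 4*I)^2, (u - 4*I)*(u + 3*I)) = u - 4*I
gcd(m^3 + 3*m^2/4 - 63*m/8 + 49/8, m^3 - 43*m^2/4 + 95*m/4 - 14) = m^2 - 11*m/4 + 7/4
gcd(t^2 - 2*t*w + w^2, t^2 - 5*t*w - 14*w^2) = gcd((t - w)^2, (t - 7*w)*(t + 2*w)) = 1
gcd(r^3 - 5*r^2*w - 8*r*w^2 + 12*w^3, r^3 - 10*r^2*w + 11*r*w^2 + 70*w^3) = r + 2*w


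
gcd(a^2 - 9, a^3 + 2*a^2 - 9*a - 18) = a^2 - 9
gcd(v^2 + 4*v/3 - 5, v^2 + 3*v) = v + 3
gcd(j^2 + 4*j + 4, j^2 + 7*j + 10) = j + 2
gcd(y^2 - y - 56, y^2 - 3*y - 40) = y - 8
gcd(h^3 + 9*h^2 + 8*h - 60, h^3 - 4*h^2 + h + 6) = h - 2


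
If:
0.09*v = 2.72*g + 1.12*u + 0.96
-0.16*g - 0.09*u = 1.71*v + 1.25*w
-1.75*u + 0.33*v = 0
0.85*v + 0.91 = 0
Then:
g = -0.31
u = -0.20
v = -1.07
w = 1.52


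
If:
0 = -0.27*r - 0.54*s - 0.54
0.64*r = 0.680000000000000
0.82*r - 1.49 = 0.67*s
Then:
No Solution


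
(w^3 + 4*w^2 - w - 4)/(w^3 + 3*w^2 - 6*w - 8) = (w - 1)/(w - 2)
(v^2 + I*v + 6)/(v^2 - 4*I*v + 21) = (v - 2*I)/(v - 7*I)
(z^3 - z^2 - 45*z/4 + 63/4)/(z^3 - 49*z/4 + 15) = (2*z^2 + z - 21)/(2*z^2 + 3*z - 20)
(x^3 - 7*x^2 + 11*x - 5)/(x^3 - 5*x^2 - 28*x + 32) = (x^2 - 6*x + 5)/(x^2 - 4*x - 32)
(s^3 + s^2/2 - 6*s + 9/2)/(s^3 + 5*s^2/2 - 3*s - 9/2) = (s - 1)/(s + 1)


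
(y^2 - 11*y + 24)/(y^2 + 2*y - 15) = (y - 8)/(y + 5)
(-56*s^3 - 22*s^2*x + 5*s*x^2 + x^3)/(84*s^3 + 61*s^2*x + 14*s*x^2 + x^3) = (-8*s^2 - 2*s*x + x^2)/(12*s^2 + 7*s*x + x^2)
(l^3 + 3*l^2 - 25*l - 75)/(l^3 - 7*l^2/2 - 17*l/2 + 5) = 2*(l^2 + 8*l + 15)/(2*l^2 + 3*l - 2)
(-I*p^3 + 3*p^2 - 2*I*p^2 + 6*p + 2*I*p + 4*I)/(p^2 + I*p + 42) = (-I*p^3 + p^2*(3 - 2*I) + 2*p*(3 + I) + 4*I)/(p^2 + I*p + 42)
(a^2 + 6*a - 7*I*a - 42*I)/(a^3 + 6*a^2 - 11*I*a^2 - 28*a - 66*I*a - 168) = 1/(a - 4*I)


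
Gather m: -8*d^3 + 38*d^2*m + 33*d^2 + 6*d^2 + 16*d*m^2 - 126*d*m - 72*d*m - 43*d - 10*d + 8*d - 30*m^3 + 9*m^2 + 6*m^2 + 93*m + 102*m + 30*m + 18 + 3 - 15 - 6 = -8*d^3 + 39*d^2 - 45*d - 30*m^3 + m^2*(16*d + 15) + m*(38*d^2 - 198*d + 225)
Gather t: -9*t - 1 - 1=-9*t - 2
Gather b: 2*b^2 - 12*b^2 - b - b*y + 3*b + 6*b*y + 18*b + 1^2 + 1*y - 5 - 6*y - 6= -10*b^2 + b*(5*y + 20) - 5*y - 10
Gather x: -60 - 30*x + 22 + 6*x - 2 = -24*x - 40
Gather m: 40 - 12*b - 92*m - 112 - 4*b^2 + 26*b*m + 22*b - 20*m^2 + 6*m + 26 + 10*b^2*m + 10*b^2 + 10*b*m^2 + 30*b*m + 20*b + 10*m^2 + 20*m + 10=6*b^2 + 30*b + m^2*(10*b - 10) + m*(10*b^2 + 56*b - 66) - 36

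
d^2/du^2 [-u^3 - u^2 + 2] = -6*u - 2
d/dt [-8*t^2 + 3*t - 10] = 3 - 16*t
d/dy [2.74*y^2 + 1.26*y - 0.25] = 5.48*y + 1.26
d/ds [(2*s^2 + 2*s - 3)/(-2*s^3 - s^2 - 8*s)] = 2*(2*s^4 + 4*s^3 - 16*s^2 - 3*s - 12)/(s^2*(4*s^4 + 4*s^3 + 33*s^2 + 16*s + 64))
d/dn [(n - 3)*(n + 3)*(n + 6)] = 3*n^2 + 12*n - 9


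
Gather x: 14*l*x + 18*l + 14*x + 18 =18*l + x*(14*l + 14) + 18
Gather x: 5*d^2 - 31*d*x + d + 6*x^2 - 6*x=5*d^2 + d + 6*x^2 + x*(-31*d - 6)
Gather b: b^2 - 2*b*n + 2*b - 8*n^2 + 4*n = b^2 + b*(2 - 2*n) - 8*n^2 + 4*n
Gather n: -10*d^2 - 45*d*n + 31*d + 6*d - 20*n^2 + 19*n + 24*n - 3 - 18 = -10*d^2 + 37*d - 20*n^2 + n*(43 - 45*d) - 21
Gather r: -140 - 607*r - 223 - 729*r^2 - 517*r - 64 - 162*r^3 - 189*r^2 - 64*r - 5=-162*r^3 - 918*r^2 - 1188*r - 432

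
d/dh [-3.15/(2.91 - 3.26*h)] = -10.269/(3.26*h - 2.91)^2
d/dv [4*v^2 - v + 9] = 8*v - 1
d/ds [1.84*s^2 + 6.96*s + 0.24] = 3.68*s + 6.96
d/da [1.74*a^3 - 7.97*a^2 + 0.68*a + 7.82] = 5.22*a^2 - 15.94*a + 0.68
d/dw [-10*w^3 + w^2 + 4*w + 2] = -30*w^2 + 2*w + 4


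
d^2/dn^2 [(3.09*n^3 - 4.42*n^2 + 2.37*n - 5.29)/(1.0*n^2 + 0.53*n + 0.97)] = (5.166562*n^3 + 3.51581400000001*n^2 - 13.171314*n - 3.463712)/(1.0*n^6 + 1.59*n^5 + 3.7527*n^4 + 3.233477*n^3 + 3.640119*n^2 + 1.496031*n + 0.912673)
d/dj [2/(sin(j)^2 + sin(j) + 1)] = -2*(2*sin(j) + 1)*cos(j)/(sin(j)^2 + sin(j) + 1)^2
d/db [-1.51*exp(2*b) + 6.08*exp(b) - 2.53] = (6.08 - 3.02*exp(b))*exp(b)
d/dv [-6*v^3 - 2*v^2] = 2*v*(-9*v - 2)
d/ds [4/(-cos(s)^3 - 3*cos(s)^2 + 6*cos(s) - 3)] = 12*(sin(s)^2 - 2*cos(s) + 1)*sin(s)/(cos(s)^3 + 3*cos(s)^2 - 6*cos(s) + 3)^2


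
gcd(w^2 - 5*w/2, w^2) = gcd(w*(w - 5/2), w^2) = w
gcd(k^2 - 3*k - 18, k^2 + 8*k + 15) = k + 3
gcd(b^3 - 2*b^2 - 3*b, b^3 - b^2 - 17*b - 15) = b + 1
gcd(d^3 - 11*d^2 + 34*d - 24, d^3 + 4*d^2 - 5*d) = d - 1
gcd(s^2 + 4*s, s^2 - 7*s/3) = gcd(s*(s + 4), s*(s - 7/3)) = s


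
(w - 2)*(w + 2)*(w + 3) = w^3 + 3*w^2 - 4*w - 12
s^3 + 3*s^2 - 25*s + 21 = (s - 3)*(s - 1)*(s + 7)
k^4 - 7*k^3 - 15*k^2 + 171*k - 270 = (k - 6)*(k - 3)^2*(k + 5)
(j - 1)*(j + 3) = j^2 + 2*j - 3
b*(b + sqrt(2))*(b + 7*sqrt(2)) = b^3 + 8*sqrt(2)*b^2 + 14*b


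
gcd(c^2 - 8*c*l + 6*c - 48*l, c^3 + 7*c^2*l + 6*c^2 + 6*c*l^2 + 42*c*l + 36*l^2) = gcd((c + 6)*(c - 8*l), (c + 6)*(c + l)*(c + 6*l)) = c + 6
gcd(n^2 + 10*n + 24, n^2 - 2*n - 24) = n + 4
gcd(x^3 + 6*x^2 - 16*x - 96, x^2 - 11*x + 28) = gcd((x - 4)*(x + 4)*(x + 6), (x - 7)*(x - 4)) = x - 4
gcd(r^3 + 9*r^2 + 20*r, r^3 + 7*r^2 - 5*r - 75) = r + 5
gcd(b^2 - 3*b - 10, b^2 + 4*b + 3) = 1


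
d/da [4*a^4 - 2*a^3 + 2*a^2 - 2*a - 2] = 16*a^3 - 6*a^2 + 4*a - 2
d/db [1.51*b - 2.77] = 1.51000000000000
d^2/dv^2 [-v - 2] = 0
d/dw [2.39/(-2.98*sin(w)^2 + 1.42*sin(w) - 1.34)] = (14.2444*sin(w) - 3.3938)*cos(w)/(2.98*sin(w)^2 - 1.42*sin(w) + 1.34)^2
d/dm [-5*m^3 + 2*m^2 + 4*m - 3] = -15*m^2 + 4*m + 4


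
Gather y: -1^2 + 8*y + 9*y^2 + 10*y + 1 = 9*y^2 + 18*y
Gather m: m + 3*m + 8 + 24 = 4*m + 32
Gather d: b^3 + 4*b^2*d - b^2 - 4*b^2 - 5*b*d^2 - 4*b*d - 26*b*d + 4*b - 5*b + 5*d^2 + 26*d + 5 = b^3 - 5*b^2 - b + d^2*(5 - 5*b) + d*(4*b^2 - 30*b + 26) + 5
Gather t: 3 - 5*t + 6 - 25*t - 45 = -30*t - 36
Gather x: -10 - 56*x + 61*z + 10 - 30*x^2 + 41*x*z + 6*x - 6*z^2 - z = -30*x^2 + x*(41*z - 50) - 6*z^2 + 60*z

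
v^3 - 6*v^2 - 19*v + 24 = (v - 8)*(v - 1)*(v + 3)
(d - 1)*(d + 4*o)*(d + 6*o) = d^3 + 10*d^2*o - d^2 + 24*d*o^2 - 10*d*o - 24*o^2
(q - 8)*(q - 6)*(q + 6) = q^3 - 8*q^2 - 36*q + 288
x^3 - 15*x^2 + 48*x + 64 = (x - 8)^2*(x + 1)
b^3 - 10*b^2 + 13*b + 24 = (b - 8)*(b - 3)*(b + 1)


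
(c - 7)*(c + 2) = c^2 - 5*c - 14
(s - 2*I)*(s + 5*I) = s^2 + 3*I*s + 10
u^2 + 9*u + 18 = (u + 3)*(u + 6)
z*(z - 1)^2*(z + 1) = z^4 - z^3 - z^2 + z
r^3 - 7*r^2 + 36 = (r - 6)*(r - 3)*(r + 2)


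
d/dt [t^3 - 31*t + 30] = 3*t^2 - 31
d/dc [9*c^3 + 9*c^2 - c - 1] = 27*c^2 + 18*c - 1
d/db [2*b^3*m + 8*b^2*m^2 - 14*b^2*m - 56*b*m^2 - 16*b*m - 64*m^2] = 2*m*(3*b^2 + 8*b*m - 14*b - 28*m - 8)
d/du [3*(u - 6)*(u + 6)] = 6*u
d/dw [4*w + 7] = 4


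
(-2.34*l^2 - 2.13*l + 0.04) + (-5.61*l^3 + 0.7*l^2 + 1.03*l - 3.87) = -5.61*l^3 - 1.64*l^2 - 1.1*l - 3.83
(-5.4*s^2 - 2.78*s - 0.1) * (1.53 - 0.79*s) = 4.266*s^3 - 6.0658*s^2 - 4.1744*s - 0.153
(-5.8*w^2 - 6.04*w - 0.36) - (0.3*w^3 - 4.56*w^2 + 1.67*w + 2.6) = -0.3*w^3 - 1.24*w^2 - 7.71*w - 2.96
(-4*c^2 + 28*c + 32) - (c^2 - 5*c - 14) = -5*c^2 + 33*c + 46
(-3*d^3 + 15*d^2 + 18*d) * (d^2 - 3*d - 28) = -3*d^5 + 24*d^4 + 57*d^3 - 474*d^2 - 504*d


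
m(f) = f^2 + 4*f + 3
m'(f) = 2*f + 4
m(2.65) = 20.62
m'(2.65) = 9.30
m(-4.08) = 3.33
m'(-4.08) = -4.16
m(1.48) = 11.11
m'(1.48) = 6.96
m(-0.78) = 0.49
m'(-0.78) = 2.44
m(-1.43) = -0.68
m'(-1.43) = 1.14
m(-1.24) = -0.42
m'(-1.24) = 1.52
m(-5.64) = 12.25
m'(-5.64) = -7.28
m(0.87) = 7.24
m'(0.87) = 5.74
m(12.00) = 195.00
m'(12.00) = 28.00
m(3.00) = 24.00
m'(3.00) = 10.00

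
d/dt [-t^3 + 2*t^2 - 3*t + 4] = -3*t^2 + 4*t - 3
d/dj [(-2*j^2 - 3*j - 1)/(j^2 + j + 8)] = (j^2 - 30*j - 23)/(j^4 + 2*j^3 + 17*j^2 + 16*j + 64)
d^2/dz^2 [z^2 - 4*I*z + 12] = 2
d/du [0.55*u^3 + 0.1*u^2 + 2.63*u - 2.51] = 1.65*u^2 + 0.2*u + 2.63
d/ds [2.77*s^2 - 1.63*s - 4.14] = 5.54*s - 1.63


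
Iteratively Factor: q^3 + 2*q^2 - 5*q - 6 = (q + 3)*(q^2 - q - 2) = (q + 1)*(q + 3)*(q - 2)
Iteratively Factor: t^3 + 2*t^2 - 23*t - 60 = (t + 3)*(t^2 - t - 20) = (t - 5)*(t + 3)*(t + 4)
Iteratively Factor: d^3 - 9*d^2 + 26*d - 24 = (d - 2)*(d^2 - 7*d + 12) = (d - 3)*(d - 2)*(d - 4)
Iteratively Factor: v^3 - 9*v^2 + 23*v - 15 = (v - 1)*(v^2 - 8*v + 15) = (v - 5)*(v - 1)*(v - 3)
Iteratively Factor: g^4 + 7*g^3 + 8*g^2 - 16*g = (g)*(g^3 + 7*g^2 + 8*g - 16) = g*(g - 1)*(g^2 + 8*g + 16) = g*(g - 1)*(g + 4)*(g + 4)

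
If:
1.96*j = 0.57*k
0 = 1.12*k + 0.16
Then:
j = -0.04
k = -0.14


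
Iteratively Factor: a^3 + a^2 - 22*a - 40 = (a + 4)*(a^2 - 3*a - 10) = (a + 2)*(a + 4)*(a - 5)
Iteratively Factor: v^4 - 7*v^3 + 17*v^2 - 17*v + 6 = (v - 1)*(v^3 - 6*v^2 + 11*v - 6) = (v - 1)^2*(v^2 - 5*v + 6) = (v - 2)*(v - 1)^2*(v - 3)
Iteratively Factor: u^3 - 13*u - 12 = (u - 4)*(u^2 + 4*u + 3) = (u - 4)*(u + 1)*(u + 3)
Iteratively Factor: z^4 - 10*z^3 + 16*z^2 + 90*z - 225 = (z + 3)*(z^3 - 13*z^2 + 55*z - 75) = (z - 5)*(z + 3)*(z^2 - 8*z + 15) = (z - 5)*(z - 3)*(z + 3)*(z - 5)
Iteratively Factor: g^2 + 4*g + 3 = (g + 3)*(g + 1)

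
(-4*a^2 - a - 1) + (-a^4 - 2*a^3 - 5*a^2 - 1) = -a^4 - 2*a^3 - 9*a^2 - a - 2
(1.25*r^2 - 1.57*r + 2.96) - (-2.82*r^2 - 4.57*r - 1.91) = 4.07*r^2 + 3.0*r + 4.87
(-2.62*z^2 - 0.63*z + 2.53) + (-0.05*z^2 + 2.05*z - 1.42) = -2.67*z^2 + 1.42*z + 1.11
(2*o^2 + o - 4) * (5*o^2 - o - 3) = 10*o^4 + 3*o^3 - 27*o^2 + o + 12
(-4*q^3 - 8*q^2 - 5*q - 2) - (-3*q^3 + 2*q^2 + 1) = -q^3 - 10*q^2 - 5*q - 3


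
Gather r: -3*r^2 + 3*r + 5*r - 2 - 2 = -3*r^2 + 8*r - 4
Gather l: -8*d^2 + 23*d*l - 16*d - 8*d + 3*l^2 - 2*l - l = -8*d^2 - 24*d + 3*l^2 + l*(23*d - 3)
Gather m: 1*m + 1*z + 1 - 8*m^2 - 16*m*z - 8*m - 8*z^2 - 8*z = -8*m^2 + m*(-16*z - 7) - 8*z^2 - 7*z + 1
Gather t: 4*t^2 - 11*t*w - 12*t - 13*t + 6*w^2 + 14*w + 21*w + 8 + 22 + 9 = 4*t^2 + t*(-11*w - 25) + 6*w^2 + 35*w + 39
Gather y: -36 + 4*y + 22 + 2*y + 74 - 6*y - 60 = 0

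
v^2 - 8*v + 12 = (v - 6)*(v - 2)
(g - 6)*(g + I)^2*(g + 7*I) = g^4 - 6*g^3 + 9*I*g^3 - 15*g^2 - 54*I*g^2 + 90*g - 7*I*g + 42*I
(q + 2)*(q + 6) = q^2 + 8*q + 12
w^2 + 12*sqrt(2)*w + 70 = (w + 5*sqrt(2))*(w + 7*sqrt(2))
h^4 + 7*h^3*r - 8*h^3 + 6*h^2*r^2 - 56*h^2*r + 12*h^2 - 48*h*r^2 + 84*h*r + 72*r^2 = (h - 6)*(h - 2)*(h + r)*(h + 6*r)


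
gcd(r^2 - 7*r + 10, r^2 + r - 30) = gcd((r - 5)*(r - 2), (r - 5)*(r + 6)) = r - 5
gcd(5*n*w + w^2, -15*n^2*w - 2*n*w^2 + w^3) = w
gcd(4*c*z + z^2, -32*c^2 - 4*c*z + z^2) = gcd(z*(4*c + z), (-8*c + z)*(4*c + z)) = 4*c + z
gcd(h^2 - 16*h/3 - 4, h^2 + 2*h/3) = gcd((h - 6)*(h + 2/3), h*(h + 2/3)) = h + 2/3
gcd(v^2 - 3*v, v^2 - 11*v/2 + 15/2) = v - 3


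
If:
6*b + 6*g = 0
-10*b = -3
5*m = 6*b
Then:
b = 3/10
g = -3/10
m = 9/25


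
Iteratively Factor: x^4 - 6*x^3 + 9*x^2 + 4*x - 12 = (x - 2)*(x^3 - 4*x^2 + x + 6) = (x - 2)^2*(x^2 - 2*x - 3) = (x - 3)*(x - 2)^2*(x + 1)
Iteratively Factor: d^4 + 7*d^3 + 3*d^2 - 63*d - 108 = (d + 4)*(d^3 + 3*d^2 - 9*d - 27) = (d + 3)*(d + 4)*(d^2 - 9) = (d - 3)*(d + 3)*(d + 4)*(d + 3)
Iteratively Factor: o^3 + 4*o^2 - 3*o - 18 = (o + 3)*(o^2 + o - 6) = (o + 3)^2*(o - 2)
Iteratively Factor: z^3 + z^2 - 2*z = (z - 1)*(z^2 + 2*z) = (z - 1)*(z + 2)*(z)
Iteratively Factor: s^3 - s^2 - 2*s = (s - 2)*(s^2 + s) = s*(s - 2)*(s + 1)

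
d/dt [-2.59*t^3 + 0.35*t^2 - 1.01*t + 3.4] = -7.77*t^2 + 0.7*t - 1.01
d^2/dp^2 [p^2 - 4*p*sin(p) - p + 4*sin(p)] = 4*p*sin(p) - 4*sin(p) - 8*cos(p) + 2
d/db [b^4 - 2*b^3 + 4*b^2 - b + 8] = 4*b^3 - 6*b^2 + 8*b - 1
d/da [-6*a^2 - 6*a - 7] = -12*a - 6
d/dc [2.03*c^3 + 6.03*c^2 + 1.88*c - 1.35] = 6.09*c^2 + 12.06*c + 1.88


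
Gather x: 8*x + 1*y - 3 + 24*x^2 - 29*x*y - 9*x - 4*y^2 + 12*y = 24*x^2 + x*(-29*y - 1) - 4*y^2 + 13*y - 3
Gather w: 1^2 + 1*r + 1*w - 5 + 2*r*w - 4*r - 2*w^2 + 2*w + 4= -3*r - 2*w^2 + w*(2*r + 3)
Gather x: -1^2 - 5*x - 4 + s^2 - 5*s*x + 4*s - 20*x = s^2 + 4*s + x*(-5*s - 25) - 5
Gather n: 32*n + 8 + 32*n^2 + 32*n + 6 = 32*n^2 + 64*n + 14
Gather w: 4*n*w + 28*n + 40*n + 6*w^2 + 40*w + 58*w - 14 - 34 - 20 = 68*n + 6*w^2 + w*(4*n + 98) - 68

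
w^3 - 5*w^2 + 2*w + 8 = (w - 4)*(w - 2)*(w + 1)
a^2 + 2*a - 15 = (a - 3)*(a + 5)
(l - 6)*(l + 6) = l^2 - 36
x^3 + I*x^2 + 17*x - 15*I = (x - 3*I)*(x - I)*(x + 5*I)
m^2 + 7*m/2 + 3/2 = (m + 1/2)*(m + 3)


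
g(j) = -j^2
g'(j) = -2*j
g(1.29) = -1.66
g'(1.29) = -2.58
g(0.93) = -0.86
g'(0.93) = -1.86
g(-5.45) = -29.70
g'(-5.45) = 10.90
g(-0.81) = -0.66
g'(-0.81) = 1.62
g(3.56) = -12.67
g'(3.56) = -7.12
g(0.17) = -0.03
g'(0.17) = -0.34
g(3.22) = -10.37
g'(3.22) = -6.44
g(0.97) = -0.94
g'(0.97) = -1.94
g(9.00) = -81.00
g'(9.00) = -18.00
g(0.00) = 0.00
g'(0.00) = 0.00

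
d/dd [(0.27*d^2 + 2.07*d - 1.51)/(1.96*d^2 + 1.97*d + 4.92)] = (-3.5253*d^2 + 8.576*d + 13.1591)/(3.8416*d^4 + 7.7224*d^3 + 23.1673*d^2 + 19.3848*d + 24.2064)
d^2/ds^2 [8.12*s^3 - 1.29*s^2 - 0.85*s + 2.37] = 48.72*s - 2.58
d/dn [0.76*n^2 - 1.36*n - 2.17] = 1.52*n - 1.36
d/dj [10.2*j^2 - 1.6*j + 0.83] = 20.4*j - 1.6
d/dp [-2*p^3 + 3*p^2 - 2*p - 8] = -6*p^2 + 6*p - 2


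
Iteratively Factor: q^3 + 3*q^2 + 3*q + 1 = (q + 1)*(q^2 + 2*q + 1) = (q + 1)^2*(q + 1)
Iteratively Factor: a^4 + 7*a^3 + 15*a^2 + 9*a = (a + 3)*(a^3 + 4*a^2 + 3*a) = (a + 3)^2*(a^2 + a) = a*(a + 3)^2*(a + 1)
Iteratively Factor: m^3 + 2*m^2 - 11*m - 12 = (m + 1)*(m^2 + m - 12) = (m - 3)*(m + 1)*(m + 4)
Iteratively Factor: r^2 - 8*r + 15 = (r - 3)*(r - 5)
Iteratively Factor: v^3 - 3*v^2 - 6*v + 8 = (v + 2)*(v^2 - 5*v + 4) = (v - 1)*(v + 2)*(v - 4)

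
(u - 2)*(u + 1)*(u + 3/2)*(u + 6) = u^4 + 13*u^3/2 - u^2/2 - 24*u - 18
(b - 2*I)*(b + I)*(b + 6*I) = b^3 + 5*I*b^2 + 8*b + 12*I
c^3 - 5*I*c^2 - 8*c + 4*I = (c - 2*I)^2*(c - I)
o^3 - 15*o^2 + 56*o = o*(o - 8)*(o - 7)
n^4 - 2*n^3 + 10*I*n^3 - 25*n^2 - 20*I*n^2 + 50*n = n*(n - 2)*(n + 5*I)^2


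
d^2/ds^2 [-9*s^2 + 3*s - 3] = -18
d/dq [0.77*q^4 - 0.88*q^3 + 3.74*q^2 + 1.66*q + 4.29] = 3.08*q^3 - 2.64*q^2 + 7.48*q + 1.66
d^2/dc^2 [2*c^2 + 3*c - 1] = 4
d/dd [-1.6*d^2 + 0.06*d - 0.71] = 0.06 - 3.2*d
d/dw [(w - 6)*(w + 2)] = 2*w - 4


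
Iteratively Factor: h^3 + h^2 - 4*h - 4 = (h - 2)*(h^2 + 3*h + 2) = (h - 2)*(h + 2)*(h + 1)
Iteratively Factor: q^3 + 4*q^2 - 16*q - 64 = (q + 4)*(q^2 - 16) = (q + 4)^2*(q - 4)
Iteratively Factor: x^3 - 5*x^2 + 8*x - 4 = (x - 2)*(x^2 - 3*x + 2) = (x - 2)*(x - 1)*(x - 2)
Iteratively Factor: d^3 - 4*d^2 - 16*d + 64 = (d - 4)*(d^2 - 16) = (d - 4)*(d + 4)*(d - 4)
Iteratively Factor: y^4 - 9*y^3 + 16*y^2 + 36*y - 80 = (y + 2)*(y^3 - 11*y^2 + 38*y - 40) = (y - 5)*(y + 2)*(y^2 - 6*y + 8) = (y - 5)*(y - 2)*(y + 2)*(y - 4)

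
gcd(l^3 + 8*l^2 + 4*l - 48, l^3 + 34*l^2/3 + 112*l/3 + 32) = l^2 + 10*l + 24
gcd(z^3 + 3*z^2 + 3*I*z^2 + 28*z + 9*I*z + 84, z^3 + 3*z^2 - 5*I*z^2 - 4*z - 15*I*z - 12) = z^2 + z*(3 - 4*I) - 12*I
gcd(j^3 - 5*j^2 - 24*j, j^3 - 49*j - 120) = j^2 - 5*j - 24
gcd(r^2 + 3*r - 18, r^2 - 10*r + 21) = r - 3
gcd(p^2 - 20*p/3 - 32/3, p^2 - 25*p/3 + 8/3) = p - 8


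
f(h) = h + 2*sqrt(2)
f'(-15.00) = 1.00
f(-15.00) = -12.17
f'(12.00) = 1.00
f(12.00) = 14.83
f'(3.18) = 1.00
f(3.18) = 6.01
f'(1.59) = 1.00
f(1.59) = 4.42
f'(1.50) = 1.00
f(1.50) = 4.33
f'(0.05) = 1.00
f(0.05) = 2.88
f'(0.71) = 1.00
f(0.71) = 3.54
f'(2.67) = 1.00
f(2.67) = 5.50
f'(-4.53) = 1.00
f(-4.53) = -1.70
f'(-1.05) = 1.00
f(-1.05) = 1.78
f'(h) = 1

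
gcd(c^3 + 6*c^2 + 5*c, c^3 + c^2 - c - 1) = c + 1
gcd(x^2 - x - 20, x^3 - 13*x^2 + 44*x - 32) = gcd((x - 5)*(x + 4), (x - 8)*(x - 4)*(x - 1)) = 1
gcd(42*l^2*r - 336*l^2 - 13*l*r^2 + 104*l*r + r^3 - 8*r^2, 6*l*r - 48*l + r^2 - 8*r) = r - 8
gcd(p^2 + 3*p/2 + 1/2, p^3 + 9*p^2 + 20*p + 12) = p + 1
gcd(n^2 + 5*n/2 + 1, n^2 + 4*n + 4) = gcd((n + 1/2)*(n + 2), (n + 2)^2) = n + 2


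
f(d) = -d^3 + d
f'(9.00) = -242.00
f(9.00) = -720.00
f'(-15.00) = -674.00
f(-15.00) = 3360.00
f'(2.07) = -11.85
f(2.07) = -6.80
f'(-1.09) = -2.56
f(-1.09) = 0.21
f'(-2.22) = -13.79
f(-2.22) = 8.72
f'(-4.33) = -55.25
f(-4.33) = 76.85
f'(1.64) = -7.07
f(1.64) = -2.77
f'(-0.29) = 0.75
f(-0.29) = -0.27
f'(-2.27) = -14.46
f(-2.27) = 9.43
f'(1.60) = -6.68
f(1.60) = -2.50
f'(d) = 1 - 3*d^2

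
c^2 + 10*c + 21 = (c + 3)*(c + 7)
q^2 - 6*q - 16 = (q - 8)*(q + 2)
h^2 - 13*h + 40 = (h - 8)*(h - 5)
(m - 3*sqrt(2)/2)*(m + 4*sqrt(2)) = m^2 + 5*sqrt(2)*m/2 - 12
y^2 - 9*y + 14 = (y - 7)*(y - 2)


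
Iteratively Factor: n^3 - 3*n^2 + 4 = (n - 2)*(n^2 - n - 2) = (n - 2)*(n + 1)*(n - 2)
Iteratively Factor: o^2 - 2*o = (o - 2)*(o)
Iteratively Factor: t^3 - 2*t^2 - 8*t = (t - 4)*(t^2 + 2*t) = t*(t - 4)*(t + 2)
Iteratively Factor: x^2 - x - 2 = (x + 1)*(x - 2)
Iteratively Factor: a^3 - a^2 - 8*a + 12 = (a - 2)*(a^2 + a - 6) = (a - 2)^2*(a + 3)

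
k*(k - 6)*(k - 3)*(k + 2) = k^4 - 7*k^3 + 36*k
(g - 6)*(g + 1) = g^2 - 5*g - 6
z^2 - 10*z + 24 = (z - 6)*(z - 4)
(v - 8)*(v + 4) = v^2 - 4*v - 32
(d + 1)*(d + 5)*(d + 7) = d^3 + 13*d^2 + 47*d + 35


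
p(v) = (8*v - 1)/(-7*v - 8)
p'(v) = 8/(-7*v - 8) + 7*(8*v - 1)/(-7*v - 8)^2 = -71/(7*v + 8)^2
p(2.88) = -0.78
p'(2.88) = -0.09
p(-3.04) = -1.91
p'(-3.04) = -0.40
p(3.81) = -0.85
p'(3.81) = -0.06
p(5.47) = -0.92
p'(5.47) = -0.03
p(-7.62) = -1.37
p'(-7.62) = -0.03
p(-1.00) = 9.00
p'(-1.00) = -71.00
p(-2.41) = -2.29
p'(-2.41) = -0.90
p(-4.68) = -1.55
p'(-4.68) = -0.12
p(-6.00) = -1.44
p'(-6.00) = -0.06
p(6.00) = -0.94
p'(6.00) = -0.03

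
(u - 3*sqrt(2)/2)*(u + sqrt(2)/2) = u^2 - sqrt(2)*u - 3/2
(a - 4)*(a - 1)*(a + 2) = a^3 - 3*a^2 - 6*a + 8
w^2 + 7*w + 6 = (w + 1)*(w + 6)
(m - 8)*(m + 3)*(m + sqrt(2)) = m^3 - 5*m^2 + sqrt(2)*m^2 - 24*m - 5*sqrt(2)*m - 24*sqrt(2)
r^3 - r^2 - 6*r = r*(r - 3)*(r + 2)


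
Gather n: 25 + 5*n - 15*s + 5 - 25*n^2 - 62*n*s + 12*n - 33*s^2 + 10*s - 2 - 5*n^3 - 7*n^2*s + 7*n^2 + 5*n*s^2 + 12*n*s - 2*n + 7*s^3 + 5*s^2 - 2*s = -5*n^3 + n^2*(-7*s - 18) + n*(5*s^2 - 50*s + 15) + 7*s^3 - 28*s^2 - 7*s + 28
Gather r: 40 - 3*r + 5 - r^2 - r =-r^2 - 4*r + 45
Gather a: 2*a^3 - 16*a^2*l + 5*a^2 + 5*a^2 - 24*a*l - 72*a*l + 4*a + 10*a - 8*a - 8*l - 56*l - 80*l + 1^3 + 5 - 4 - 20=2*a^3 + a^2*(10 - 16*l) + a*(6 - 96*l) - 144*l - 18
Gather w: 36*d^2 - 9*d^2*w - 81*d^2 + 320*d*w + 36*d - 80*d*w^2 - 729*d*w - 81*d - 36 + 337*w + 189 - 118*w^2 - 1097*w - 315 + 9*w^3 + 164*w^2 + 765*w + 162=-45*d^2 - 45*d + 9*w^3 + w^2*(46 - 80*d) + w*(-9*d^2 - 409*d + 5)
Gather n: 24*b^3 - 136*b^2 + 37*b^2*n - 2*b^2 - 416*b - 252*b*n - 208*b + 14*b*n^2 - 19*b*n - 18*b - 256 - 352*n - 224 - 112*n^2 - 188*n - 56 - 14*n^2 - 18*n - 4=24*b^3 - 138*b^2 - 642*b + n^2*(14*b - 126) + n*(37*b^2 - 271*b - 558) - 540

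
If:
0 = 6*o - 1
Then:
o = 1/6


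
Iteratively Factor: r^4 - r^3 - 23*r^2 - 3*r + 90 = (r + 3)*(r^3 - 4*r^2 - 11*r + 30) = (r - 2)*(r + 3)*(r^2 - 2*r - 15) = (r - 2)*(r + 3)^2*(r - 5)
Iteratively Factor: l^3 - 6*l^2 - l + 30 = (l - 5)*(l^2 - l - 6) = (l - 5)*(l + 2)*(l - 3)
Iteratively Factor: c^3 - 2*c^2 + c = (c - 1)*(c^2 - c) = c*(c - 1)*(c - 1)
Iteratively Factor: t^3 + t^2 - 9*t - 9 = (t - 3)*(t^2 + 4*t + 3) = (t - 3)*(t + 1)*(t + 3)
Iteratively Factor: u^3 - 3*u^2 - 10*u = (u + 2)*(u^2 - 5*u) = (u - 5)*(u + 2)*(u)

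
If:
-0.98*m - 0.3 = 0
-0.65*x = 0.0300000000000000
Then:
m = -0.31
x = -0.05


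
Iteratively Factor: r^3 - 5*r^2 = (r - 5)*(r^2) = r*(r - 5)*(r)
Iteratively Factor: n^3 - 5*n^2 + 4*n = (n - 1)*(n^2 - 4*n) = (n - 4)*(n - 1)*(n)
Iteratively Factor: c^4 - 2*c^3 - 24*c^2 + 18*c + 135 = (c - 3)*(c^3 + c^2 - 21*c - 45) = (c - 3)*(c + 3)*(c^2 - 2*c - 15) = (c - 3)*(c + 3)^2*(c - 5)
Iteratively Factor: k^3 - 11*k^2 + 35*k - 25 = (k - 5)*(k^2 - 6*k + 5) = (k - 5)^2*(k - 1)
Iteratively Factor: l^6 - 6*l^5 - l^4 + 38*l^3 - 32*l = (l - 1)*(l^5 - 5*l^4 - 6*l^3 + 32*l^2 + 32*l) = (l - 1)*(l + 2)*(l^4 - 7*l^3 + 8*l^2 + 16*l) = (l - 4)*(l - 1)*(l + 2)*(l^3 - 3*l^2 - 4*l) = (l - 4)^2*(l - 1)*(l + 2)*(l^2 + l) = l*(l - 4)^2*(l - 1)*(l + 2)*(l + 1)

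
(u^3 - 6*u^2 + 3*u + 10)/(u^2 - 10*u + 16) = (u^2 - 4*u - 5)/(u - 8)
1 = 1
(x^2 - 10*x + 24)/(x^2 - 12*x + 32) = (x - 6)/(x - 8)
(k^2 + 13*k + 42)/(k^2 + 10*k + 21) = (k + 6)/(k + 3)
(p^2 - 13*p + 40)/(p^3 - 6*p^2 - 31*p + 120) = (p - 5)/(p^2 + 2*p - 15)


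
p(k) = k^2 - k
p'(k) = 2*k - 1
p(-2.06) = 6.30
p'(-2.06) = -5.12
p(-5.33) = 33.74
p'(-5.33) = -11.66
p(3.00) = 6.00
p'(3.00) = 5.00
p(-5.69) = 38.07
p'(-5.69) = -12.38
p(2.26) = 2.85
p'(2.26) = 3.52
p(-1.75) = 4.81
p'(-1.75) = -4.50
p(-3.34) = 14.50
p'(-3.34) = -7.68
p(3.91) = 11.38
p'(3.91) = 6.82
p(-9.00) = 90.00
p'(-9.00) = -19.00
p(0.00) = 0.00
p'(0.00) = -1.00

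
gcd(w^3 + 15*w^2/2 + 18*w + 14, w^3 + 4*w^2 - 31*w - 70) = w + 2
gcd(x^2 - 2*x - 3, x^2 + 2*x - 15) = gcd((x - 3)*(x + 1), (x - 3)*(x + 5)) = x - 3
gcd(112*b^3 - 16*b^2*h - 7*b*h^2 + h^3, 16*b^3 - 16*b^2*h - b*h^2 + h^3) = 16*b^2 - h^2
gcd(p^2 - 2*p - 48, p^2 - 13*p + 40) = p - 8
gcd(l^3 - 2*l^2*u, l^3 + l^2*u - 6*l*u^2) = -l^2 + 2*l*u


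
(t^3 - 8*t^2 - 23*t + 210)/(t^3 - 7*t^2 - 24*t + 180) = (t - 7)/(t - 6)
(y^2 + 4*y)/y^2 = (y + 4)/y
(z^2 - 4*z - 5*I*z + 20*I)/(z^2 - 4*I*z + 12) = (z^2 - 4*z - 5*I*z + 20*I)/(z^2 - 4*I*z + 12)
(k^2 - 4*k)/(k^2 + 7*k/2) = 2*(k - 4)/(2*k + 7)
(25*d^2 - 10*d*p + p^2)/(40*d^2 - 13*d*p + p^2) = (-5*d + p)/(-8*d + p)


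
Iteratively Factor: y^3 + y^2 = (y)*(y^2 + y) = y*(y + 1)*(y)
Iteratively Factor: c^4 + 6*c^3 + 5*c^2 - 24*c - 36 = (c + 2)*(c^3 + 4*c^2 - 3*c - 18) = (c + 2)*(c + 3)*(c^2 + c - 6) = (c + 2)*(c + 3)^2*(c - 2)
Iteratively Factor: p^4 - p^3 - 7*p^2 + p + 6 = (p + 2)*(p^3 - 3*p^2 - p + 3) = (p - 1)*(p + 2)*(p^2 - 2*p - 3) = (p - 1)*(p + 1)*(p + 2)*(p - 3)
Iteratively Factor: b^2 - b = (b)*(b - 1)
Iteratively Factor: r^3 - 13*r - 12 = (r - 4)*(r^2 + 4*r + 3) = (r - 4)*(r + 1)*(r + 3)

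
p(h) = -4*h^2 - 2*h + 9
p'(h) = -8*h - 2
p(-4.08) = -49.43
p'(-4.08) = 30.64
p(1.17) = 1.18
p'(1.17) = -11.36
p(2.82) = -28.45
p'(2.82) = -24.56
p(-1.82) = -0.61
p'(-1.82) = 12.56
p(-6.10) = -127.64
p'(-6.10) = 46.80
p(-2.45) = -10.11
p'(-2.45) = 17.60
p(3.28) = -40.59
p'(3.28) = -28.24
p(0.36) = 7.76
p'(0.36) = -4.88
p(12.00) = -591.00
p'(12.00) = -98.00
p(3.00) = -33.00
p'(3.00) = -26.00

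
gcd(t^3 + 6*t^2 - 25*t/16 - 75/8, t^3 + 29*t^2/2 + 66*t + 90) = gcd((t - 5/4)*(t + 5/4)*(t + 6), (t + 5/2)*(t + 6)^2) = t + 6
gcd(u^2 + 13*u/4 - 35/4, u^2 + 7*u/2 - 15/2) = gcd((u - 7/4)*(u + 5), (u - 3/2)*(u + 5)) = u + 5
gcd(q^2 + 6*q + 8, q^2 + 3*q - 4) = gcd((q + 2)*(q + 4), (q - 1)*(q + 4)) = q + 4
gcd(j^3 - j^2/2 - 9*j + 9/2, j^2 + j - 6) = j + 3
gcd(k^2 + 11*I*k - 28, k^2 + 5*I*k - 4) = k + 4*I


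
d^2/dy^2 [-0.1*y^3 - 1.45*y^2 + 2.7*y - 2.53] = -0.6*y - 2.9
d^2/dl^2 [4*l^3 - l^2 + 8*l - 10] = 24*l - 2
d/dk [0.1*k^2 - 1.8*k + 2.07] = 0.2*k - 1.8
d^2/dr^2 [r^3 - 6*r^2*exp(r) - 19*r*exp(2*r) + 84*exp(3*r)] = -6*r^2*exp(r) - 76*r*exp(2*r) - 24*r*exp(r) + 6*r + 756*exp(3*r) - 76*exp(2*r) - 12*exp(r)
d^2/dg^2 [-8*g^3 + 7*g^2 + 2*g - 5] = 14 - 48*g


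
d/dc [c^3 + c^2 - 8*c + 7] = 3*c^2 + 2*c - 8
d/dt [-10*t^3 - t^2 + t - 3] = -30*t^2 - 2*t + 1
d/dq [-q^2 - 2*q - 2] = -2*q - 2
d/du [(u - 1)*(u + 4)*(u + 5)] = 3*u^2 + 16*u + 11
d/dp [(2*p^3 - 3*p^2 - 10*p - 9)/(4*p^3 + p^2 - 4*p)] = 2*(7*p^4 + 32*p^3 + 65*p^2 + 9*p - 18)/(p^2*(16*p^4 + 8*p^3 - 31*p^2 - 8*p + 16))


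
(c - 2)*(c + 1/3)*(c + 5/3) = c^3 - 31*c/9 - 10/9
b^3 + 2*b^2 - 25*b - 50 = (b - 5)*(b + 2)*(b + 5)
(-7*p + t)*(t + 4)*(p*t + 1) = -7*p^2*t^2 - 28*p^2*t + p*t^3 + 4*p*t^2 - 7*p*t - 28*p + t^2 + 4*t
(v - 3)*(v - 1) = v^2 - 4*v + 3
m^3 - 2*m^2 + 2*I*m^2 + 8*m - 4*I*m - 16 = (m - 2)*(m - 2*I)*(m + 4*I)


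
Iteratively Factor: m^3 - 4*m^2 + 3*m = (m - 1)*(m^2 - 3*m) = m*(m - 1)*(m - 3)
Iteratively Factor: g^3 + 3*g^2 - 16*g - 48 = (g - 4)*(g^2 + 7*g + 12) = (g - 4)*(g + 3)*(g + 4)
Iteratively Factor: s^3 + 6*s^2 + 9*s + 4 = (s + 1)*(s^2 + 5*s + 4) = (s + 1)^2*(s + 4)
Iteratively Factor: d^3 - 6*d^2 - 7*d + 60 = (d - 4)*(d^2 - 2*d - 15) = (d - 4)*(d + 3)*(d - 5)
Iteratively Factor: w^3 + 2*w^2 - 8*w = (w)*(w^2 + 2*w - 8) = w*(w - 2)*(w + 4)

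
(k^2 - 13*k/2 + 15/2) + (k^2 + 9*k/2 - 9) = 2*k^2 - 2*k - 3/2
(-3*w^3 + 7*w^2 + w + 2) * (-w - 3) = 3*w^4 + 2*w^3 - 22*w^2 - 5*w - 6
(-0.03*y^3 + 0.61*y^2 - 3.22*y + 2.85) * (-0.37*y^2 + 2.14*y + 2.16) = 0.0111*y^5 - 0.2899*y^4 + 2.432*y^3 - 6.6277*y^2 - 0.8562*y + 6.156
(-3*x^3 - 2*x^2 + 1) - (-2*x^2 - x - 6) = -3*x^3 + x + 7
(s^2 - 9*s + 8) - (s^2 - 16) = 24 - 9*s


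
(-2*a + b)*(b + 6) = -2*a*b - 12*a + b^2 + 6*b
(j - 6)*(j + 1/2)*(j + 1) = j^3 - 9*j^2/2 - 17*j/2 - 3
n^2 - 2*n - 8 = (n - 4)*(n + 2)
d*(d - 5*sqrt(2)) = d^2 - 5*sqrt(2)*d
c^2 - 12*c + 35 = (c - 7)*(c - 5)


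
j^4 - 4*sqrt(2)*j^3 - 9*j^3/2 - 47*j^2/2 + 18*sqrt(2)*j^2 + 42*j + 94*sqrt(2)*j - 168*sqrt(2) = (j - 7)*(j - 3/2)*(j + 4)*(j - 4*sqrt(2))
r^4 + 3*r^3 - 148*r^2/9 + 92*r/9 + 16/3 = (r - 2)*(r - 4/3)*(r + 1/3)*(r + 6)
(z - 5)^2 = z^2 - 10*z + 25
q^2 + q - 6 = (q - 2)*(q + 3)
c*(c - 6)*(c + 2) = c^3 - 4*c^2 - 12*c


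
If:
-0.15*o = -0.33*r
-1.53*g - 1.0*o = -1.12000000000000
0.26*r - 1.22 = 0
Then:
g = -6.02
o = 10.32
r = 4.69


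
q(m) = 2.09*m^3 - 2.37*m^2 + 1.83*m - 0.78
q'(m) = 6.27*m^2 - 4.74*m + 1.83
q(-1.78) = -23.33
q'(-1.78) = 30.13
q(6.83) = 567.06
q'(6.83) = 261.94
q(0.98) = 0.70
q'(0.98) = 3.21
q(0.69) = 0.04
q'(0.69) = 1.54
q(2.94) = 37.23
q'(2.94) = 42.09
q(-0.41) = -2.07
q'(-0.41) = 4.83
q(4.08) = 109.18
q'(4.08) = 86.86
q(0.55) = -0.14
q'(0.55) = 1.12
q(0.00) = -0.78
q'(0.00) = 1.83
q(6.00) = 376.32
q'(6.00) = 199.11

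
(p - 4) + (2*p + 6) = 3*p + 2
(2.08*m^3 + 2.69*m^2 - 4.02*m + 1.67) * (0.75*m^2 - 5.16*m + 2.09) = 1.56*m^5 - 8.7153*m^4 - 12.5482*m^3 + 27.6178*m^2 - 17.019*m + 3.4903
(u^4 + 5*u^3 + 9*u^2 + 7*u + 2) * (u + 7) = u^5 + 12*u^4 + 44*u^3 + 70*u^2 + 51*u + 14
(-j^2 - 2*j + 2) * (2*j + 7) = -2*j^3 - 11*j^2 - 10*j + 14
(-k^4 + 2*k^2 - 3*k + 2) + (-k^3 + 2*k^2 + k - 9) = -k^4 - k^3 + 4*k^2 - 2*k - 7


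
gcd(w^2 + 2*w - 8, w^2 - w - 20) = w + 4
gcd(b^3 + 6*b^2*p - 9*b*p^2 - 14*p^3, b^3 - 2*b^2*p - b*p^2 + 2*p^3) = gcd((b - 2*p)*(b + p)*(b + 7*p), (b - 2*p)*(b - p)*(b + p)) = -b^2 + b*p + 2*p^2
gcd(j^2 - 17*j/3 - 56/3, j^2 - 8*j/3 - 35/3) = j + 7/3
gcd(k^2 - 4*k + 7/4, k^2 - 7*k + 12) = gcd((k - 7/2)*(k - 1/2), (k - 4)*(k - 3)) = 1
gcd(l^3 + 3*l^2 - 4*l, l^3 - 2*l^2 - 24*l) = l^2 + 4*l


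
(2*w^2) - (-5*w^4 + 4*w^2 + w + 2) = 5*w^4 - 2*w^2 - w - 2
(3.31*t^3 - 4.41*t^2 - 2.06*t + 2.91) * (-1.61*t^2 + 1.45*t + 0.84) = -5.3291*t^5 + 11.8996*t^4 - 0.2975*t^3 - 11.3765*t^2 + 2.4891*t + 2.4444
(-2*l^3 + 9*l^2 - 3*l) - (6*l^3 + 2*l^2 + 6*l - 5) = -8*l^3 + 7*l^2 - 9*l + 5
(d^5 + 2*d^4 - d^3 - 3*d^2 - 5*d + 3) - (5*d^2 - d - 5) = d^5 + 2*d^4 - d^3 - 8*d^2 - 4*d + 8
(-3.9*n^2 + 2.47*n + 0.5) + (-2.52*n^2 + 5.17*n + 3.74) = -6.42*n^2 + 7.64*n + 4.24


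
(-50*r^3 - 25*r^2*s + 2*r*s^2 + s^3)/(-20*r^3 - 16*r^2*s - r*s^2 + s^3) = (5*r + s)/(2*r + s)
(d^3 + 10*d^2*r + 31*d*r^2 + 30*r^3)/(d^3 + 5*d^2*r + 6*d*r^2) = (d + 5*r)/d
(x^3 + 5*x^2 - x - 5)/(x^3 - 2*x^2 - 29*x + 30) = (x + 1)/(x - 6)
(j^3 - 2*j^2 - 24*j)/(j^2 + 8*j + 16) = j*(j - 6)/(j + 4)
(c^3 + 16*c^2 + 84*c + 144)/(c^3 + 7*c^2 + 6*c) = (c^2 + 10*c + 24)/(c*(c + 1))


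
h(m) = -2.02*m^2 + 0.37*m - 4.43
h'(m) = 0.37 - 4.04*m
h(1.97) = -11.54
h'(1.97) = -7.59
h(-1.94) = -12.75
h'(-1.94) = 8.21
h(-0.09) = -4.48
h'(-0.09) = 0.73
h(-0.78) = -5.95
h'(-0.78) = 3.52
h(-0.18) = -4.56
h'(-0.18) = 1.10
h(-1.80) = -11.64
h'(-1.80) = 7.64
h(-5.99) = -79.12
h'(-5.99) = 24.57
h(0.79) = -5.40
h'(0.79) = -2.82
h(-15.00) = -464.48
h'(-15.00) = 60.97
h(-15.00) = -464.48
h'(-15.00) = 60.97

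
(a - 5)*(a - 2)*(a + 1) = a^3 - 6*a^2 + 3*a + 10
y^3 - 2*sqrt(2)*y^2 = y^2*(y - 2*sqrt(2))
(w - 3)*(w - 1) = w^2 - 4*w + 3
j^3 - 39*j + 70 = (j - 5)*(j - 2)*(j + 7)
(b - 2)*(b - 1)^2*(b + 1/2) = b^4 - 7*b^3/2 + 3*b^2 + b/2 - 1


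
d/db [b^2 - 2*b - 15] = 2*b - 2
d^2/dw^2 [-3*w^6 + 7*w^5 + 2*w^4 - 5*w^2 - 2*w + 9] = -90*w^4 + 140*w^3 + 24*w^2 - 10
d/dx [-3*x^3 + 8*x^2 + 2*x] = -9*x^2 + 16*x + 2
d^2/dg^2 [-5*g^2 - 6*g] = -10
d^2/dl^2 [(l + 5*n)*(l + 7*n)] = 2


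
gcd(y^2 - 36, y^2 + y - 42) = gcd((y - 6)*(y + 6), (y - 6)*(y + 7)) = y - 6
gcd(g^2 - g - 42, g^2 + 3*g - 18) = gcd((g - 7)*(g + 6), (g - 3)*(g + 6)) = g + 6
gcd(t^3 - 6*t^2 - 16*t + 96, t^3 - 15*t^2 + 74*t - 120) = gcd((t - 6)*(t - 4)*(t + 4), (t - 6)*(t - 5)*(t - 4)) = t^2 - 10*t + 24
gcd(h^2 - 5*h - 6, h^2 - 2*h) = 1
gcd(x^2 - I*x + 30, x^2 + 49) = 1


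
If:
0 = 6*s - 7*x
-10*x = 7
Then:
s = -49/60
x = -7/10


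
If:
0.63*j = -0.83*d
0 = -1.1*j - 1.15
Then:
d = 0.79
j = -1.05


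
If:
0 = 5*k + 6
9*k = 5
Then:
No Solution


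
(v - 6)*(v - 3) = v^2 - 9*v + 18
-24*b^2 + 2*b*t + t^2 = (-4*b + t)*(6*b + t)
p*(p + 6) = p^2 + 6*p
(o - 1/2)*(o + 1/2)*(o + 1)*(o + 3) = o^4 + 4*o^3 + 11*o^2/4 - o - 3/4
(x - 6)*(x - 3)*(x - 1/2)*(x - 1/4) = x^4 - 39*x^3/4 + 199*x^2/8 - 117*x/8 + 9/4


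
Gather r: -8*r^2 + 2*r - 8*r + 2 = -8*r^2 - 6*r + 2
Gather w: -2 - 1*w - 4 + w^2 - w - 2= w^2 - 2*w - 8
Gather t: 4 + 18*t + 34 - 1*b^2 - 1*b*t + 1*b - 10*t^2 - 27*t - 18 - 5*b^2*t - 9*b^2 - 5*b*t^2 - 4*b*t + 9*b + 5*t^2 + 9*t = -10*b^2 + 10*b + t^2*(-5*b - 5) + t*(-5*b^2 - 5*b) + 20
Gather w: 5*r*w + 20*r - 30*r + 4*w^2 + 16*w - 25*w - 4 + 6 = -10*r + 4*w^2 + w*(5*r - 9) + 2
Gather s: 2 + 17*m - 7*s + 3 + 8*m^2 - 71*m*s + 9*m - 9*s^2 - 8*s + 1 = 8*m^2 + 26*m - 9*s^2 + s*(-71*m - 15) + 6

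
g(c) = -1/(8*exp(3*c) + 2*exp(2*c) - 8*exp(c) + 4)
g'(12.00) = 0.00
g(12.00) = 0.00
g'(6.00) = 0.00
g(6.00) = 0.00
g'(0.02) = 0.52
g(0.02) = -0.16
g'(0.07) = 0.44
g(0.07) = -0.13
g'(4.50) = 0.00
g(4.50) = -0.00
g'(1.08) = 0.02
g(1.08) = -0.00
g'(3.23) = 0.00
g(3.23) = -0.00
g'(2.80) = 0.00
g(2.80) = -0.00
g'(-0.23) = 0.96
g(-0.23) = -0.34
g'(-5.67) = -0.00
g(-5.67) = -0.25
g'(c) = -(-24*exp(3*c) - 4*exp(2*c) + 8*exp(c))/(8*exp(3*c) + 2*exp(2*c) - 8*exp(c) + 4)^2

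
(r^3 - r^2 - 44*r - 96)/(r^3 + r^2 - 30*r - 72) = (r - 8)/(r - 6)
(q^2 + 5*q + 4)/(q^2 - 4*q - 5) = (q + 4)/(q - 5)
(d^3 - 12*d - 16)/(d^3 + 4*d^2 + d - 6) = (d^2 - 2*d - 8)/(d^2 + 2*d - 3)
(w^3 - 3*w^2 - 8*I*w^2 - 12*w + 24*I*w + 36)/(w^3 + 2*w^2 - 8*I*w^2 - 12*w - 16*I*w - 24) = (w - 3)/(w + 2)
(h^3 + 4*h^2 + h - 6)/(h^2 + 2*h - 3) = h + 2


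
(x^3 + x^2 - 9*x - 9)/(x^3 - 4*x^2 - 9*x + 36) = (x + 1)/(x - 4)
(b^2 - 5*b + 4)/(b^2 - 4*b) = (b - 1)/b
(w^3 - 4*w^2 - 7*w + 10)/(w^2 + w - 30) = (w^2 + w - 2)/(w + 6)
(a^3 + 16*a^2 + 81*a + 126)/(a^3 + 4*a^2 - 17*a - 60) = (a^2 + 13*a + 42)/(a^2 + a - 20)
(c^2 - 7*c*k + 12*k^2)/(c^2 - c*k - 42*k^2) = (-c^2 + 7*c*k - 12*k^2)/(-c^2 + c*k + 42*k^2)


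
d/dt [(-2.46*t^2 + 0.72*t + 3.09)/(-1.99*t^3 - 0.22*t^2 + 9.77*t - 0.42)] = (-4.8954*t^4 + 2.8656*t^3 - 5.4285*t^2 + 3.426*t - 30.4917)/(3.9601*t^6 + 0.8756*t^5 - 38.8362*t^4 - 2.6272*t^3 + 95.6377*t^2 - 8.2068*t + 0.1764)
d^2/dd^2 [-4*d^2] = -8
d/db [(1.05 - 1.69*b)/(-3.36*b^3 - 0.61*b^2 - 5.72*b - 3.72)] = (-11.3568*b^3 + 9.5531*b^2 + 1.281*b + 12.2928)/(11.2896*b^6 + 4.0992*b^5 + 38.8105*b^4 + 31.9768*b^3 + 37.2568*b^2 + 42.5568*b + 13.8384)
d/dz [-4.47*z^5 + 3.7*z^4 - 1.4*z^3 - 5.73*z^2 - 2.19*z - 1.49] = -22.35*z^4 + 14.8*z^3 - 4.2*z^2 - 11.46*z - 2.19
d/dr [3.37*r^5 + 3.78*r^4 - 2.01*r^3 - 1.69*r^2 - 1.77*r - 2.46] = 16.85*r^4 + 15.12*r^3 - 6.03*r^2 - 3.38*r - 1.77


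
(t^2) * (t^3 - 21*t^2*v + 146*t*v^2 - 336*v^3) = t^5 - 21*t^4*v + 146*t^3*v^2 - 336*t^2*v^3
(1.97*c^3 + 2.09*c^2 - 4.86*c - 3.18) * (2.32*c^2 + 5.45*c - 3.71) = 4.5704*c^5 + 15.5853*c^4 - 7.1934*c^3 - 41.6185*c^2 + 0.699599999999997*c + 11.7978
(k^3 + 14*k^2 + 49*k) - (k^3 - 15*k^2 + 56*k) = 29*k^2 - 7*k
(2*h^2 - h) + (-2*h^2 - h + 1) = 1 - 2*h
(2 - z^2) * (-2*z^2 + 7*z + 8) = 2*z^4 - 7*z^3 - 12*z^2 + 14*z + 16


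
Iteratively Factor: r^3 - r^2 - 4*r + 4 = (r - 1)*(r^2 - 4) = (r - 2)*(r - 1)*(r + 2)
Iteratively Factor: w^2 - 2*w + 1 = (w - 1)*(w - 1)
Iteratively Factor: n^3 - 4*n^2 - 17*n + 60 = (n - 3)*(n^2 - n - 20) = (n - 5)*(n - 3)*(n + 4)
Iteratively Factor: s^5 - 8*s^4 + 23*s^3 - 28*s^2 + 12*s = (s - 1)*(s^4 - 7*s^3 + 16*s^2 - 12*s) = s*(s - 1)*(s^3 - 7*s^2 + 16*s - 12) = s*(s - 2)*(s - 1)*(s^2 - 5*s + 6) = s*(s - 2)^2*(s - 1)*(s - 3)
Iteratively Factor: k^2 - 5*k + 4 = (k - 1)*(k - 4)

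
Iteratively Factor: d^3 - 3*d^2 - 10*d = (d - 5)*(d^2 + 2*d) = (d - 5)*(d + 2)*(d)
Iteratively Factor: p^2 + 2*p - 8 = (p + 4)*(p - 2)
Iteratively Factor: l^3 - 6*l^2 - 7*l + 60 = (l + 3)*(l^2 - 9*l + 20) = (l - 5)*(l + 3)*(l - 4)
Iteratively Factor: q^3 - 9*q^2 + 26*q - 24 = (q - 4)*(q^2 - 5*q + 6) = (q - 4)*(q - 3)*(q - 2)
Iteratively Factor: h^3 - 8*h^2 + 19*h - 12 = (h - 4)*(h^2 - 4*h + 3) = (h - 4)*(h - 1)*(h - 3)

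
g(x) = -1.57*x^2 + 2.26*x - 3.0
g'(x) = 2.26 - 3.14*x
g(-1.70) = -11.38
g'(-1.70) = 7.60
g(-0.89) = -6.25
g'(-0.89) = 5.05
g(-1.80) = -12.15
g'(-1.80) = 7.91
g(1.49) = -3.12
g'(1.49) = -2.42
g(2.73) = -8.53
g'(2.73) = -6.31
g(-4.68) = -47.96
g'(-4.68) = 16.96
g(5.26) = -34.55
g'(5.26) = -14.26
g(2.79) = -8.92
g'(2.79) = -6.50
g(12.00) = -201.96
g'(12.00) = -35.42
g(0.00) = -3.00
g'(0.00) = 2.26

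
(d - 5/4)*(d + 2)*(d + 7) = d^3 + 31*d^2/4 + 11*d/4 - 35/2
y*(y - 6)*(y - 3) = y^3 - 9*y^2 + 18*y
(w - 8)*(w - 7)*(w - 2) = w^3 - 17*w^2 + 86*w - 112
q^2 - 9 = (q - 3)*(q + 3)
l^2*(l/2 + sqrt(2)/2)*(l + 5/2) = l^4/2 + sqrt(2)*l^3/2 + 5*l^3/4 + 5*sqrt(2)*l^2/4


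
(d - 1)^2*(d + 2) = d^3 - 3*d + 2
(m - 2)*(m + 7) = m^2 + 5*m - 14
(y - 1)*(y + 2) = y^2 + y - 2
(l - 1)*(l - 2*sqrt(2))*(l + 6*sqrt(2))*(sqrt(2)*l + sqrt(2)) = sqrt(2)*l^4 + 8*l^3 - 25*sqrt(2)*l^2 - 8*l + 24*sqrt(2)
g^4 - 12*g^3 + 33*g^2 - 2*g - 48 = (g - 8)*(g - 3)*(g - 2)*(g + 1)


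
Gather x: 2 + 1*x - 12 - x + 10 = 0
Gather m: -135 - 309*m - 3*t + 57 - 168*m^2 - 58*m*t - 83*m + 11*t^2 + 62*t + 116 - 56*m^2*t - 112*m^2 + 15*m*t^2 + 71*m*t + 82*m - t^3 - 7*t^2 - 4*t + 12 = m^2*(-56*t - 280) + m*(15*t^2 + 13*t - 310) - t^3 + 4*t^2 + 55*t + 50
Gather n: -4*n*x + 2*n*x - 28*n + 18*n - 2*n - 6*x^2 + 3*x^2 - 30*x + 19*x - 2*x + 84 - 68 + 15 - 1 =n*(-2*x - 12) - 3*x^2 - 13*x + 30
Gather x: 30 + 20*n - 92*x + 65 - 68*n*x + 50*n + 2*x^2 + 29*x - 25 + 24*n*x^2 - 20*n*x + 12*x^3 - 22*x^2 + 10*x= 70*n + 12*x^3 + x^2*(24*n - 20) + x*(-88*n - 53) + 70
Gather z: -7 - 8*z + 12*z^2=12*z^2 - 8*z - 7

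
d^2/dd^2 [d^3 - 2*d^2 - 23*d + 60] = 6*d - 4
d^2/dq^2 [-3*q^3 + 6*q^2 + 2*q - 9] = 12 - 18*q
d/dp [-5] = 0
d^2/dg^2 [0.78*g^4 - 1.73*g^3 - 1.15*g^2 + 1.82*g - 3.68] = 9.36*g^2 - 10.38*g - 2.3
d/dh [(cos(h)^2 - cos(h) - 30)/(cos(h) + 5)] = -sin(h)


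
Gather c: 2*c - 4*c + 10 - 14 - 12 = -2*c - 16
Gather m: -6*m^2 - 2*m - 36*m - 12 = -6*m^2 - 38*m - 12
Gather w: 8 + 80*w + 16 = 80*w + 24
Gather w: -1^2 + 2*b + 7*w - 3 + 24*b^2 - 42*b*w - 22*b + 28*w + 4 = 24*b^2 - 20*b + w*(35 - 42*b)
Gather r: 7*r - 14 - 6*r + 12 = r - 2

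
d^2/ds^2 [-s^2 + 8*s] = -2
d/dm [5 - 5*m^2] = -10*m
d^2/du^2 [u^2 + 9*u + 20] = 2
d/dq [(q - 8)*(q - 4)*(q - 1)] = 3*q^2 - 26*q + 44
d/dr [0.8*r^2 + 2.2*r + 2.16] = 1.6*r + 2.2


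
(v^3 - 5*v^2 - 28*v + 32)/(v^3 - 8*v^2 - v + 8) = (v + 4)/(v + 1)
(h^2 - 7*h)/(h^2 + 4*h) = (h - 7)/(h + 4)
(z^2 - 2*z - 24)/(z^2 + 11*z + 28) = (z - 6)/(z + 7)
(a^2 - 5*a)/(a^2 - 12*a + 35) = a/(a - 7)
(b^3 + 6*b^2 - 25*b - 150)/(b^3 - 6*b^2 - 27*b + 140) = (b^2 + b - 30)/(b^2 - 11*b + 28)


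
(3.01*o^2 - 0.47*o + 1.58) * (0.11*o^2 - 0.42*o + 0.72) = 0.3311*o^4 - 1.3159*o^3 + 2.5384*o^2 - 1.002*o + 1.1376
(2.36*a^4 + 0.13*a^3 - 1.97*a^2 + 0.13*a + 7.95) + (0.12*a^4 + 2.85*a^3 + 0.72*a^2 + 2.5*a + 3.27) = 2.48*a^4 + 2.98*a^3 - 1.25*a^2 + 2.63*a + 11.22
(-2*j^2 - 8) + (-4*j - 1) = -2*j^2 - 4*j - 9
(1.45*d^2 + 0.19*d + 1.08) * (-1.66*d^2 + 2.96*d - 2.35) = -2.407*d^4 + 3.9766*d^3 - 4.6379*d^2 + 2.7503*d - 2.538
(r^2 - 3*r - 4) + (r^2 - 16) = 2*r^2 - 3*r - 20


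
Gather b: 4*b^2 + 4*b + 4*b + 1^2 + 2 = 4*b^2 + 8*b + 3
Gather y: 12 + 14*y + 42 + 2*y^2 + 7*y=2*y^2 + 21*y + 54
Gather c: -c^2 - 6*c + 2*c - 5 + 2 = -c^2 - 4*c - 3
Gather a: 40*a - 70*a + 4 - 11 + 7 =-30*a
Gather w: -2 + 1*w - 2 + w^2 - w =w^2 - 4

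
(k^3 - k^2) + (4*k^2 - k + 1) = k^3 + 3*k^2 - k + 1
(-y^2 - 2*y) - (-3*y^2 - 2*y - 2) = 2*y^2 + 2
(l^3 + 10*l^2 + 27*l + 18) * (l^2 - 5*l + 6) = l^5 + 5*l^4 - 17*l^3 - 57*l^2 + 72*l + 108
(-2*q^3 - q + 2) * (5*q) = -10*q^4 - 5*q^2 + 10*q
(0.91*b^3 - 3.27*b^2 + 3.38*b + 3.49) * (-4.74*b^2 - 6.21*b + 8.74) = -4.3134*b^5 + 9.8487*b^4 + 12.2389*b^3 - 66.1122*b^2 + 7.8683*b + 30.5026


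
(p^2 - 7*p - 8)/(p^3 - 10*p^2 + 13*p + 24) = 1/(p - 3)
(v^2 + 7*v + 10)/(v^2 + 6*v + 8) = (v + 5)/(v + 4)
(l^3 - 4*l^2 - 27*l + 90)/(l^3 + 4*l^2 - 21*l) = (l^2 - l - 30)/(l*(l + 7))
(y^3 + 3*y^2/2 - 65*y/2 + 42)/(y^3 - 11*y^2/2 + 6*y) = (y + 7)/y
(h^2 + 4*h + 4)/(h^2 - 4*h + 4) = (h^2 + 4*h + 4)/(h^2 - 4*h + 4)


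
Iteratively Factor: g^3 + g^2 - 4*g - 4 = (g + 1)*(g^2 - 4) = (g - 2)*(g + 1)*(g + 2)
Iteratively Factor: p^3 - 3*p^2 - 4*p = (p - 4)*(p^2 + p) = (p - 4)*(p + 1)*(p)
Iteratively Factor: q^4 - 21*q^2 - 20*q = (q + 1)*(q^3 - q^2 - 20*q) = (q + 1)*(q + 4)*(q^2 - 5*q) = (q - 5)*(q + 1)*(q + 4)*(q)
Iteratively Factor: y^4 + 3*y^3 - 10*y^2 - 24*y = (y + 2)*(y^3 + y^2 - 12*y) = (y - 3)*(y + 2)*(y^2 + 4*y) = (y - 3)*(y + 2)*(y + 4)*(y)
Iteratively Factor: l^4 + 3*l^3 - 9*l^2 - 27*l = (l - 3)*(l^3 + 6*l^2 + 9*l) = (l - 3)*(l + 3)*(l^2 + 3*l) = (l - 3)*(l + 3)^2*(l)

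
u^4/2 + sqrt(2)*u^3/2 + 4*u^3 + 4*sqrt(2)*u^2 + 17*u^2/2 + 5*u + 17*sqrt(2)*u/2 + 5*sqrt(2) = (u/2 + 1/2)*(u + 2)*(u + 5)*(u + sqrt(2))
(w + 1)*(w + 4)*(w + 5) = w^3 + 10*w^2 + 29*w + 20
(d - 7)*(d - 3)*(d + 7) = d^3 - 3*d^2 - 49*d + 147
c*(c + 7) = c^2 + 7*c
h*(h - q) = h^2 - h*q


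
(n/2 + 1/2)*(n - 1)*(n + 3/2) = n^3/2 + 3*n^2/4 - n/2 - 3/4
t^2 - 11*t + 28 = (t - 7)*(t - 4)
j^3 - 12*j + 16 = (j - 2)^2*(j + 4)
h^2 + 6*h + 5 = (h + 1)*(h + 5)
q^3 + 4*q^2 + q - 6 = (q - 1)*(q + 2)*(q + 3)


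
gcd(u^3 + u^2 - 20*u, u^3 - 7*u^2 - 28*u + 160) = u^2 + u - 20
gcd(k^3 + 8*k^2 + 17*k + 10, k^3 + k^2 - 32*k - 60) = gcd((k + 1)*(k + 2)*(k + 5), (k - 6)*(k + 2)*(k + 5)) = k^2 + 7*k + 10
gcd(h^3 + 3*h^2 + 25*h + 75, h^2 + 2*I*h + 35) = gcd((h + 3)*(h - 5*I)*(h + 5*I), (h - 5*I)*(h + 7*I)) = h - 5*I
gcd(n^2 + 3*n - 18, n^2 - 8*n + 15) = n - 3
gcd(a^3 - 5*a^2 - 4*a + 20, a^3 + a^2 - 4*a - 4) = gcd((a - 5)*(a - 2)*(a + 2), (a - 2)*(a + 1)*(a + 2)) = a^2 - 4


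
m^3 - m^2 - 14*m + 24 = (m - 3)*(m - 2)*(m + 4)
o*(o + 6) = o^2 + 6*o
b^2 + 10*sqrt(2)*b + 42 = (b + 3*sqrt(2))*(b + 7*sqrt(2))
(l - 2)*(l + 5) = l^2 + 3*l - 10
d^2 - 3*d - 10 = (d - 5)*(d + 2)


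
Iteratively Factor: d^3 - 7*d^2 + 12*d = (d)*(d^2 - 7*d + 12) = d*(d - 3)*(d - 4)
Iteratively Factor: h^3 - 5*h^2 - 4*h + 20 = (h + 2)*(h^2 - 7*h + 10) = (h - 5)*(h + 2)*(h - 2)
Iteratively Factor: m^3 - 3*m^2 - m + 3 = (m - 3)*(m^2 - 1) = (m - 3)*(m + 1)*(m - 1)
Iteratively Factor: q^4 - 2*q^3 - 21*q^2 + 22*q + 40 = (q - 2)*(q^3 - 21*q - 20) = (q - 5)*(q - 2)*(q^2 + 5*q + 4) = (q - 5)*(q - 2)*(q + 1)*(q + 4)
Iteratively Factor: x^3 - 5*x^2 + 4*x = (x - 4)*(x^2 - x) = (x - 4)*(x - 1)*(x)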